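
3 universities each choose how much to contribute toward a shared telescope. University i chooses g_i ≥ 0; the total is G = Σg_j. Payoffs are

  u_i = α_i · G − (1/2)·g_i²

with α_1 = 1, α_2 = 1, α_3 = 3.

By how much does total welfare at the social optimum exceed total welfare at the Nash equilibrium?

18

University i's FOC: ∂u_i/∂g_i = α_i − g_i = 0, so g_i* = α_i.
NE contributions = (1, 1, 3); G = 5.
W^NE = (Σα)·G − ½Σα_i² = 5² − ½·11 = 19.5.
Planner sets g_i = Σα_j = 5 for every i, so G^SO = 3·5 = 15.
W^SO = (Σα)·G^SO − ½·3·(Σα)² = (3/2)·5² = 37.5.
Deadweight loss = W^SO − W^NE = 18.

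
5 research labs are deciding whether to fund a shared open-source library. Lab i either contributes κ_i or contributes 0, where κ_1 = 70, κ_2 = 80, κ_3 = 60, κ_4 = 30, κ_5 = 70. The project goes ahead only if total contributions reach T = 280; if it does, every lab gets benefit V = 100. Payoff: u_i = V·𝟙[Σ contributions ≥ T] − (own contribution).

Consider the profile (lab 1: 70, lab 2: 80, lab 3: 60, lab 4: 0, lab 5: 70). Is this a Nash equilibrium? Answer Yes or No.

Total = 280 ≥ 280: provided.
Lab 1 (pledges 70, payoff 30): dropping to 0 → total 210, payoff 0. No gain.
Lab 2 (pledges 80, payoff 20): dropping to 0 → total 200, payoff 0. No gain.
Lab 3 (pledges 60, payoff 40): dropping to 0 → total 220, payoff 0. No gain.
Lab 4 (pledges 0, payoff 100): pledging 30 → total 310, payoff 70. No gain.
Lab 5 (pledges 70, payoff 30): dropping to 0 → total 210, payoff 0. No gain.

Yes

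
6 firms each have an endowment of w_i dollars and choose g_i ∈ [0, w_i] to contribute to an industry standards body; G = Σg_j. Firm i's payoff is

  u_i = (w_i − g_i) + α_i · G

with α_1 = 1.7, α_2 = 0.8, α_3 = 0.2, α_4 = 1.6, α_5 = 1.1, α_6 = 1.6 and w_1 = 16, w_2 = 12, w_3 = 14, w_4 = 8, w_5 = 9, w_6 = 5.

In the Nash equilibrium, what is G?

38

∂u_i/∂g_i = α_i − 1, so firm i contributes w_i if α_i > 1, else 0.
α_i > 1 for i ∈ {1, 4, 5, 6}; NE contributions (16, 0, 0, 8, 9, 5), G = 38.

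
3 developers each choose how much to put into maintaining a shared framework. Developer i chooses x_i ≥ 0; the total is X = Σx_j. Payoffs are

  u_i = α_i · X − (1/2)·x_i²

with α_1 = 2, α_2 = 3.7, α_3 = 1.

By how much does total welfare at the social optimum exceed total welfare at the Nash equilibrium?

31.79

Developer i's FOC: ∂u_i/∂x_i = α_i − x_i = 0, so x_i* = α_i.
NE contributions = (2, 3.7, 1); X = 6.7.
W^NE = (Σα)·X − ½Σα_i² = 6.7² − ½·18.69 = 35.545.
Planner sets x_i = Σα_j = 6.7 for every i, so X^SO = 3·6.7 = 20.1.
W^SO = (Σα)·X^SO − ½·3·(Σα)² = (3/2)·6.7² = 67.335.
Deadweight loss = W^SO − W^NE = 31.79.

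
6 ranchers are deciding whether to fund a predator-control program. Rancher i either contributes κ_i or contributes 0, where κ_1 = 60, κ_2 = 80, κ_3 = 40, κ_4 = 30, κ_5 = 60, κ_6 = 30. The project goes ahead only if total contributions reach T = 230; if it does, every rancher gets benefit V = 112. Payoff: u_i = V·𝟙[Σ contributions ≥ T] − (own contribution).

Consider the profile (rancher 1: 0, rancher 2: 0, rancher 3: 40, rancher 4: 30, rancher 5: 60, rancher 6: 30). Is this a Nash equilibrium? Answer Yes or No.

Total = 160 < 230: not provided.
Rancher 1 (pledges 0, payoff 0): pledging 60 → total 220, payoff -60. No gain.
Rancher 2 (pledges 0, payoff 0): pledging 80 → total 240, payoff 32. Profitable deviation.

No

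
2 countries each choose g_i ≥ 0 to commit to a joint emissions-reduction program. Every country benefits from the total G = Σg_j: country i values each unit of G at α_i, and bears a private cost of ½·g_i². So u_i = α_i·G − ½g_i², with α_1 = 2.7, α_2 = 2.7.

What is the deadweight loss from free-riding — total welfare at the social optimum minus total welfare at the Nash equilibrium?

Country i's FOC: ∂u_i/∂g_i = α_i − g_i = 0, so g_i* = α_i.
NE contributions = (2.7, 2.7); G = 5.4.
W^NE = (Σα)·G − ½Σα_i² = 5.4² − ½·14.58 = 21.87.
Planner sets g_i = Σα_j = 5.4 for every i, so G^SO = 2·5.4 = 10.8.
W^SO = (Σα)·G^SO − ½·2·(Σα)² = (2/2)·5.4² = 29.16.
Deadweight loss = W^SO − W^NE = 7.29.

7.29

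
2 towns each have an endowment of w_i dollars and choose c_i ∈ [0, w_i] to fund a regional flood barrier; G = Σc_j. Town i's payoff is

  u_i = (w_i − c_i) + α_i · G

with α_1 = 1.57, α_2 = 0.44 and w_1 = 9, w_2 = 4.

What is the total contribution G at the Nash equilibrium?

9

∂u_i/∂c_i = α_i − 1, so town i contributes w_i if α_i > 1, else 0.
α_i > 1 for i ∈ {1}; NE contributions (9, 0), G = 9.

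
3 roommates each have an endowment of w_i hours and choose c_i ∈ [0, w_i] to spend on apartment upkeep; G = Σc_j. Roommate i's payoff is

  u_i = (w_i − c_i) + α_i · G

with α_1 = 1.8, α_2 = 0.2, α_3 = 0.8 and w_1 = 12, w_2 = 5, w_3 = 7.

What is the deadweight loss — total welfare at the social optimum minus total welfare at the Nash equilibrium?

21.6

∂u_i/∂c_i = α_i − 1, so roommate i contributes w_i if α_i > 1, else 0.
α_i > 1 for i ∈ {1}; NE contributions (12, 0, 0), G = 12.
W^NE = Σw_i − G^NE + (Σα_i)·G^NE = 24 + 1.8·12 = 45.6.
Planner: ∂(Σu_j)/∂c_i = Σα_j − 1 = 1.8 > 0, so everyone contributes w_i; G^SO = 24, W^SO = 24 + 1.8·24 = 67.2.
Deadweight loss = 21.6.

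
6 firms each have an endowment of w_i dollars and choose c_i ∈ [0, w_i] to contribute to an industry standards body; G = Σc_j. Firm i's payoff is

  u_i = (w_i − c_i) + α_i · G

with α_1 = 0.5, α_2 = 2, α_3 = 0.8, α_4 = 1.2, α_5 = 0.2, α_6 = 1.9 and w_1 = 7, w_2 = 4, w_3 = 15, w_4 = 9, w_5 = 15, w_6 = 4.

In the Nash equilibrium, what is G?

17

∂u_i/∂c_i = α_i − 1, so firm i contributes w_i if α_i > 1, else 0.
α_i > 1 for i ∈ {2, 4, 6}; NE contributions (0, 4, 0, 9, 0, 4), G = 17.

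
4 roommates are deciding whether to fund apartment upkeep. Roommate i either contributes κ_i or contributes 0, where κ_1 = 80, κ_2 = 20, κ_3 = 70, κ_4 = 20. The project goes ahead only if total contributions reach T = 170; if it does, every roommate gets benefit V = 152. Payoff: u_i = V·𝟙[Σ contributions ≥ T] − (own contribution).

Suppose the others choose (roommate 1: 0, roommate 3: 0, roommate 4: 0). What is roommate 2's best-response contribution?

Others' total = 0. Even contributing 20 gives 20 < 170: no benefit either way.
Best response: 0.

0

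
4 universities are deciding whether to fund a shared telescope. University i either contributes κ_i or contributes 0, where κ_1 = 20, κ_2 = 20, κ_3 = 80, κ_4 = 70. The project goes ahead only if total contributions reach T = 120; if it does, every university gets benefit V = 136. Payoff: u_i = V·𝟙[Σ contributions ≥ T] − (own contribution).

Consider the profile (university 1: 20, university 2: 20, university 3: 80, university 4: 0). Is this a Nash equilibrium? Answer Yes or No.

Total = 120 ≥ 120: provided.
University 1 (pledges 20, payoff 116): dropping to 0 → total 100, payoff 0. No gain.
University 2 (pledges 20, payoff 116): dropping to 0 → total 100, payoff 0. No gain.
University 3 (pledges 80, payoff 56): dropping to 0 → total 40, payoff 0. No gain.
University 4 (pledges 0, payoff 136): pledging 70 → total 190, payoff 66. No gain.

Yes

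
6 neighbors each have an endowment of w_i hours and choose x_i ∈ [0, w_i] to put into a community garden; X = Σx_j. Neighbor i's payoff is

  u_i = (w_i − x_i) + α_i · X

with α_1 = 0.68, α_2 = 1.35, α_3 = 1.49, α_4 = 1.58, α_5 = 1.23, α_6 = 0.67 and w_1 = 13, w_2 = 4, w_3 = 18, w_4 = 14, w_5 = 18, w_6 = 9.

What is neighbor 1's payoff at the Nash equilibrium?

49.72

∂u_i/∂x_i = α_i − 1, so neighbor i contributes w_i if α_i > 1, else 0.
α_i > 1 for i ∈ {2, 3, 4, 5}; NE contributions (0, 4, 18, 14, 18, 0), X = 54.
u_1 = (13 − 0) + 0.68·54 = 49.72.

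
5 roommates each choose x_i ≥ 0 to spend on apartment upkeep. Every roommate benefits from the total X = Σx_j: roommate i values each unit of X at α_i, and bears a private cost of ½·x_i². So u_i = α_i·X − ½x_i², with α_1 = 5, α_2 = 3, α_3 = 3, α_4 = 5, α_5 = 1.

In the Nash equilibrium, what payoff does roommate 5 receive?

Roommate i's FOC: ∂u_i/∂x_i = α_i − x_i = 0, so x_i* = α_i.
NE contributions = (5, 3, 3, 5, 1); X = 17.
u_5 = α_5·X − ½·(x_5)² = 1·17 − ½·1² = 16.5.

16.5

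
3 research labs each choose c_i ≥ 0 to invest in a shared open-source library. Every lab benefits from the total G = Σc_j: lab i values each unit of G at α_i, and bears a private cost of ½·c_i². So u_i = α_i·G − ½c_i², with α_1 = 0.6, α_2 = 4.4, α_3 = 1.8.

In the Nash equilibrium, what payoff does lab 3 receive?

10.62

Lab i's FOC: ∂u_i/∂c_i = α_i − c_i = 0, so c_i* = α_i.
NE contributions = (0.6, 4.4, 1.8); G = 6.8.
u_3 = α_3·G − ½·(c_3)² = 1.8·6.8 − ½·1.8² = 10.62.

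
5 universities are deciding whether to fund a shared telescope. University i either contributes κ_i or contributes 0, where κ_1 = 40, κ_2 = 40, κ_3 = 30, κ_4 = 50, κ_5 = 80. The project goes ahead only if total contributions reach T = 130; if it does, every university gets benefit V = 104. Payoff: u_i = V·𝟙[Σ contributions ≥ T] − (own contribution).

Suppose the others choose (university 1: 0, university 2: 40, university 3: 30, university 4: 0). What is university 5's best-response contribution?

Others' total = 70. Contributing 80 brings total to 150 ≥ 130: gain V − κ_5 = 24.
Best response: 80.

80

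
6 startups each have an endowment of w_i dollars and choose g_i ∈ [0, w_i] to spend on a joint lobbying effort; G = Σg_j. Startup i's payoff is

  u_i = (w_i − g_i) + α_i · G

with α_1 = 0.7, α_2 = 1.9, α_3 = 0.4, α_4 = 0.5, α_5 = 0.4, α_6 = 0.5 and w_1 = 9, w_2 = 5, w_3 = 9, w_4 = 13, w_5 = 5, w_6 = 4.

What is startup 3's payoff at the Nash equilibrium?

11

∂u_i/∂g_i = α_i − 1, so startup i contributes w_i if α_i > 1, else 0.
α_i > 1 for i ∈ {2}; NE contributions (0, 5, 0, 0, 0, 0), G = 5.
u_3 = (9 − 0) + 0.4·5 = 11.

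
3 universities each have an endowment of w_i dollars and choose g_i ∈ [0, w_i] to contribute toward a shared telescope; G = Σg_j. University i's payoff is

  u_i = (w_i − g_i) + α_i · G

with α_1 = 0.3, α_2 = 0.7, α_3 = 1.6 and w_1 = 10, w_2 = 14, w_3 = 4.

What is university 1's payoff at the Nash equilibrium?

11.2

∂u_i/∂g_i = α_i − 1, so university i contributes w_i if α_i > 1, else 0.
α_i > 1 for i ∈ {3}; NE contributions (0, 0, 4), G = 4.
u_1 = (10 − 0) + 0.3·4 = 11.2.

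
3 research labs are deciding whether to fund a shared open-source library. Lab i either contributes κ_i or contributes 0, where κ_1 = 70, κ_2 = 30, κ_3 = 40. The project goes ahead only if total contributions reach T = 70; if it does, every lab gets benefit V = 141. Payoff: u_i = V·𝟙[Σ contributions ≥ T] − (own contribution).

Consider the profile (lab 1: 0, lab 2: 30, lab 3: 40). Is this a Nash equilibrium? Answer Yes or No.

Yes

Total = 70 ≥ 70: provided.
Lab 1 (pledges 0, payoff 141): pledging 70 → total 140, payoff 71. No gain.
Lab 2 (pledges 30, payoff 111): dropping to 0 → total 40, payoff 0. No gain.
Lab 3 (pledges 40, payoff 101): dropping to 0 → total 30, payoff 0. No gain.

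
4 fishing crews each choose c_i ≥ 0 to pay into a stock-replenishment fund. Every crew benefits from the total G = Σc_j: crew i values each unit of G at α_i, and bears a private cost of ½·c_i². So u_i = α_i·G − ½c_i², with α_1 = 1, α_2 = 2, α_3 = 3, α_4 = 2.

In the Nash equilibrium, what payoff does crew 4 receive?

14

Crew i's FOC: ∂u_i/∂c_i = α_i − c_i = 0, so c_i* = α_i.
NE contributions = (1, 2, 3, 2); G = 8.
u_4 = α_4·G − ½·(c_4)² = 2·8 − ½·2² = 14.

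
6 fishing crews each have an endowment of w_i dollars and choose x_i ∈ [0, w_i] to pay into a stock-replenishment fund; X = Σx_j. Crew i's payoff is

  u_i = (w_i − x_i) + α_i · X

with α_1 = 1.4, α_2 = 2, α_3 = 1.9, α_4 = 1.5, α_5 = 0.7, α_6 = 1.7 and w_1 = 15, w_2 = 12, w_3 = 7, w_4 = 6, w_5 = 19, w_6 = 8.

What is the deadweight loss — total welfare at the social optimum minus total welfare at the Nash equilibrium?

∂u_i/∂x_i = α_i − 1, so crew i contributes w_i if α_i > 1, else 0.
α_i > 1 for i ∈ {1, 2, 3, 4, 6}; NE contributions (15, 12, 7, 6, 0, 8), X = 48.
W^NE = Σw_i − X^NE + (Σα_i)·X^NE = 67 + 8.2·48 = 460.6.
Planner: ∂(Σu_j)/∂x_i = Σα_j − 1 = 8.2 > 0, so everyone contributes w_i; X^SO = 67, W^SO = 67 + 8.2·67 = 616.4.
Deadweight loss = 155.8.

155.8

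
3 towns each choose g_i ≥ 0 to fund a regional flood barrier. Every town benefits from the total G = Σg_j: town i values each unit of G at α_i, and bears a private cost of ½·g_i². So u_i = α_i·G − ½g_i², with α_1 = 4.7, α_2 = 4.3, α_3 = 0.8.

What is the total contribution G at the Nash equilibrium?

9.8

Town i's FOC: ∂u_i/∂g_i = α_i − g_i = 0, so g_i* = α_i.
NE contributions = (4.7, 4.3, 0.8); G = 9.8.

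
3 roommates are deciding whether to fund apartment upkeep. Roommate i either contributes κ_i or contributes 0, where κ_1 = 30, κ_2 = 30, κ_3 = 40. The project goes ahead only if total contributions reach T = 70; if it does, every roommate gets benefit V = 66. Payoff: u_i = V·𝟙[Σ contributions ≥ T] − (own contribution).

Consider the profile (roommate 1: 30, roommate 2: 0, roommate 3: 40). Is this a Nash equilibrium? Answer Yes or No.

Yes

Total = 70 ≥ 70: provided.
Roommate 1 (pledges 30, payoff 36): dropping to 0 → total 40, payoff 0. No gain.
Roommate 2 (pledges 0, payoff 66): pledging 30 → total 100, payoff 36. No gain.
Roommate 3 (pledges 40, payoff 26): dropping to 0 → total 30, payoff 0. No gain.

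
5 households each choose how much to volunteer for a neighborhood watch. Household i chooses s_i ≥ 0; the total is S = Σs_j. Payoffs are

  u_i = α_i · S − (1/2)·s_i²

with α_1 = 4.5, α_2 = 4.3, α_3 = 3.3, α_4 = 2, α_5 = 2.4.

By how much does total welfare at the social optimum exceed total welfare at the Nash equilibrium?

438.07

Household i's FOC: ∂u_i/∂s_i = α_i − s_i = 0, so s_i* = α_i.
NE contributions = (4.5, 4.3, 3.3, 2, 2.4); S = 16.5.
W^NE = (Σα)·S − ½Σα_i² = 16.5² − ½·59.39 = 242.555.
Planner sets s_i = Σα_j = 16.5 for every i, so S^SO = 5·16.5 = 82.5.
W^SO = (Σα)·S^SO − ½·5·(Σα)² = (5/2)·16.5² = 680.625.
Deadweight loss = W^SO − W^NE = 438.07.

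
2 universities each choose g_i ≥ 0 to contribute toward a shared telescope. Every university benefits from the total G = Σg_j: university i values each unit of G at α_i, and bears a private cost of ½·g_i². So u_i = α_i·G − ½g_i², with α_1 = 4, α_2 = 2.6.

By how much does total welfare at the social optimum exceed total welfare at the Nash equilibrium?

University i's FOC: ∂u_i/∂g_i = α_i − g_i = 0, so g_i* = α_i.
NE contributions = (4, 2.6); G = 6.6.
W^NE = (Σα)·G − ½Σα_i² = 6.6² − ½·22.76 = 32.18.
Planner sets g_i = Σα_j = 6.6 for every i, so G^SO = 2·6.6 = 13.2.
W^SO = (Σα)·G^SO − ½·2·(Σα)² = (2/2)·6.6² = 43.56.
Deadweight loss = W^SO − W^NE = 11.38.

11.38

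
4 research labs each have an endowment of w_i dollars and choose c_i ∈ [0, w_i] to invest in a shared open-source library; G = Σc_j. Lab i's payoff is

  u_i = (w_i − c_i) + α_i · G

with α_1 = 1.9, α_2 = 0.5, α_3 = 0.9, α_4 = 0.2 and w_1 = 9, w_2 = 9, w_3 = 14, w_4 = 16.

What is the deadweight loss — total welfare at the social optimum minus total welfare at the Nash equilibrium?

97.5

∂u_i/∂c_i = α_i − 1, so lab i contributes w_i if α_i > 1, else 0.
α_i > 1 for i ∈ {1}; NE contributions (9, 0, 0, 0), G = 9.
W^NE = Σw_i − G^NE + (Σα_i)·G^NE = 48 + 2.5·9 = 70.5.
Planner: ∂(Σu_j)/∂c_i = Σα_j − 1 = 2.5 > 0, so everyone contributes w_i; G^SO = 48, W^SO = 48 + 2.5·48 = 168.
Deadweight loss = 97.5.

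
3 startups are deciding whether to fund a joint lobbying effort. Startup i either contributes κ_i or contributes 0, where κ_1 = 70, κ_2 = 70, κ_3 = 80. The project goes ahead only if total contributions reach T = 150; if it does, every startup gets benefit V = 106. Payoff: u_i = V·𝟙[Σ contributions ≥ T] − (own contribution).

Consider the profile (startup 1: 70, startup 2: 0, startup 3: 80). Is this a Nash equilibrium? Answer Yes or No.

Yes

Total = 150 ≥ 150: provided.
Startup 1 (pledges 70, payoff 36): dropping to 0 → total 80, payoff 0. No gain.
Startup 2 (pledges 0, payoff 106): pledging 70 → total 220, payoff 36. No gain.
Startup 3 (pledges 80, payoff 26): dropping to 0 → total 70, payoff 0. No gain.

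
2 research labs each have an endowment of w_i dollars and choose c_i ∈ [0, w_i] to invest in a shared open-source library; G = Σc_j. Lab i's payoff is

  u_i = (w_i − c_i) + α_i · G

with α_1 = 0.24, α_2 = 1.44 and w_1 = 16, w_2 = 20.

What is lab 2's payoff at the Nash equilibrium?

∂u_i/∂c_i = α_i − 1, so lab i contributes w_i if α_i > 1, else 0.
α_i > 1 for i ∈ {2}; NE contributions (0, 20), G = 20.
u_2 = (20 − 20) + 1.44·20 = 28.8.

28.8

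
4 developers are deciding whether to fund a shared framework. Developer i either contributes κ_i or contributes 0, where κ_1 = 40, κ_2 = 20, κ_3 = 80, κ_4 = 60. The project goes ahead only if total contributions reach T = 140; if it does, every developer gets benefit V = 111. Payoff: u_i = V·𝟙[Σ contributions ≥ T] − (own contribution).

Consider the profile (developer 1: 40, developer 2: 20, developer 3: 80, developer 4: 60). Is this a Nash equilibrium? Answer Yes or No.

Total = 200 ≥ 140: provided.
Developer 1 (pledges 40, payoff 71): dropping to 0 → total 160, payoff 111. Profitable deviation.

No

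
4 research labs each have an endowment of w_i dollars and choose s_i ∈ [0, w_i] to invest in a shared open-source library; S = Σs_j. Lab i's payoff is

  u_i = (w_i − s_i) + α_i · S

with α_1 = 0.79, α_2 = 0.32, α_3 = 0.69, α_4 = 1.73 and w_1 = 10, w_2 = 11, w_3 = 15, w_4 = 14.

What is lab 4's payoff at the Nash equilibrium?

24.22

∂u_i/∂s_i = α_i − 1, so lab i contributes w_i if α_i > 1, else 0.
α_i > 1 for i ∈ {4}; NE contributions (0, 0, 0, 14), S = 14.
u_4 = (14 − 14) + 1.73·14 = 24.22.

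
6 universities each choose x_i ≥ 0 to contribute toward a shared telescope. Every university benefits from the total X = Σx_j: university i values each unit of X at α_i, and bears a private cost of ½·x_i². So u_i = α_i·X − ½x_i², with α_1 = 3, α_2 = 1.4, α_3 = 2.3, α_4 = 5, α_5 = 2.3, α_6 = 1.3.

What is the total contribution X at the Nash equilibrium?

University i's FOC: ∂u_i/∂x_i = α_i − x_i = 0, so x_i* = α_i.
NE contributions = (3, 1.4, 2.3, 5, 2.3, 1.3); X = 15.3.

15.3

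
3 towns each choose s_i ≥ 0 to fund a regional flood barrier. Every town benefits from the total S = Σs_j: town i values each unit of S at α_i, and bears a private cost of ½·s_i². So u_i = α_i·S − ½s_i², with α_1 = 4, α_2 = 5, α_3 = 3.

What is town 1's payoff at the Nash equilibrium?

Town i's FOC: ∂u_i/∂s_i = α_i − s_i = 0, so s_i* = α_i.
NE contributions = (4, 5, 3); S = 12.
u_1 = α_1·S − ½·(s_1)² = 4·12 − ½·4² = 40.

40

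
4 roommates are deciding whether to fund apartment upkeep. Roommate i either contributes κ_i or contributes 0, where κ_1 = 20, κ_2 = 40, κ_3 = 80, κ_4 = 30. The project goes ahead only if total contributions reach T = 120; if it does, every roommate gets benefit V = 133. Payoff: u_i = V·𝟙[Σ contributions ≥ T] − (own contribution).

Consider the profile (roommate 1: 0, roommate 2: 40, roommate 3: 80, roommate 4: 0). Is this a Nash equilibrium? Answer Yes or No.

Yes

Total = 120 ≥ 120: provided.
Roommate 1 (pledges 0, payoff 133): pledging 20 → total 140, payoff 113. No gain.
Roommate 2 (pledges 40, payoff 93): dropping to 0 → total 80, payoff 0. No gain.
Roommate 3 (pledges 80, payoff 53): dropping to 0 → total 40, payoff 0. No gain.
Roommate 4 (pledges 0, payoff 133): pledging 30 → total 150, payoff 103. No gain.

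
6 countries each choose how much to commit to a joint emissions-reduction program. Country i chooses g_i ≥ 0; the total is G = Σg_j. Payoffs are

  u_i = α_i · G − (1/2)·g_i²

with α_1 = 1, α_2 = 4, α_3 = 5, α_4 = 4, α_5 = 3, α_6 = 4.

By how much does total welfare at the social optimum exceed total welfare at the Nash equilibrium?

923.5

Country i's FOC: ∂u_i/∂g_i = α_i − g_i = 0, so g_i* = α_i.
NE contributions = (1, 4, 5, 4, 3, 4); G = 21.
W^NE = (Σα)·G − ½Σα_i² = 21² − ½·83 = 399.5.
Planner sets g_i = Σα_j = 21 for every i, so G^SO = 6·21 = 126.
W^SO = (Σα)·G^SO − ½·6·(Σα)² = (6/2)·21² = 1323.
Deadweight loss = W^SO − W^NE = 923.5.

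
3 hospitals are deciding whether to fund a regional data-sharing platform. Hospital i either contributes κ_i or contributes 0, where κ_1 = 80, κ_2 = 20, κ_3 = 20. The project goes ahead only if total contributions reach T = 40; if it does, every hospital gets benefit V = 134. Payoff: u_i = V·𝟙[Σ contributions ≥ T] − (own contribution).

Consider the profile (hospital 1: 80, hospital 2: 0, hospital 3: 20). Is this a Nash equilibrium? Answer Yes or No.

Total = 100 ≥ 40: provided.
Hospital 1 (pledges 80, payoff 54): dropping to 0 → total 20, payoff 0. No gain.
Hospital 2 (pledges 0, payoff 134): pledging 20 → total 120, payoff 114. No gain.
Hospital 3 (pledges 20, payoff 114): dropping to 0 → total 80, payoff 134. Profitable deviation.

No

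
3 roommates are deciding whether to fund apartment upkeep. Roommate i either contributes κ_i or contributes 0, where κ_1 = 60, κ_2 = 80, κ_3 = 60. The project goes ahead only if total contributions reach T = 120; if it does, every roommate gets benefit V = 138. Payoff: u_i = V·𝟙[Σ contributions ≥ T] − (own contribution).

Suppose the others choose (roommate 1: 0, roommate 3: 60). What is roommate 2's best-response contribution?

80

Others' total = 60. Contributing 80 brings total to 140 ≥ 120: gain V − κ_2 = 58.
Best response: 80.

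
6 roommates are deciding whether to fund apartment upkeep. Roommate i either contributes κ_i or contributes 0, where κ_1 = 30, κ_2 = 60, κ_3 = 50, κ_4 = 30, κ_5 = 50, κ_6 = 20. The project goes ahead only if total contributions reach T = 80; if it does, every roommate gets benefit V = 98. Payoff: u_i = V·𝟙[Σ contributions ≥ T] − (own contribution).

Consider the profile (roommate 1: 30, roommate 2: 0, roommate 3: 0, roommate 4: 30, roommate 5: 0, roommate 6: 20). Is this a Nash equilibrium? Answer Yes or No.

Yes

Total = 80 ≥ 80: provided.
Roommate 1 (pledges 30, payoff 68): dropping to 0 → total 50, payoff 0. No gain.
Roommate 2 (pledges 0, payoff 98): pledging 60 → total 140, payoff 38. No gain.
Roommate 3 (pledges 0, payoff 98): pledging 50 → total 130, payoff 48. No gain.
Roommate 4 (pledges 30, payoff 68): dropping to 0 → total 50, payoff 0. No gain.
Roommate 5 (pledges 0, payoff 98): pledging 50 → total 130, payoff 48. No gain.
Roommate 6 (pledges 20, payoff 78): dropping to 0 → total 60, payoff 0. No gain.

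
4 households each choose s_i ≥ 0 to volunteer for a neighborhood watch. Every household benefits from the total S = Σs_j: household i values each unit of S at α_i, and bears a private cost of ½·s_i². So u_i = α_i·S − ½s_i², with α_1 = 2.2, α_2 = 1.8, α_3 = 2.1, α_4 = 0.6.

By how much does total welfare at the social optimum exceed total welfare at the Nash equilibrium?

Household i's FOC: ∂u_i/∂s_i = α_i − s_i = 0, so s_i* = α_i.
NE contributions = (2.2, 1.8, 2.1, 0.6); S = 6.7.
W^NE = (Σα)·S − ½Σα_i² = 6.7² − ½·12.85 = 38.465.
Planner sets s_i = Σα_j = 6.7 for every i, so S^SO = 4·6.7 = 26.8.
W^SO = (Σα)·S^SO − ½·4·(Σα)² = (4/2)·6.7² = 89.78.
Deadweight loss = W^SO − W^NE = 51.315.

51.315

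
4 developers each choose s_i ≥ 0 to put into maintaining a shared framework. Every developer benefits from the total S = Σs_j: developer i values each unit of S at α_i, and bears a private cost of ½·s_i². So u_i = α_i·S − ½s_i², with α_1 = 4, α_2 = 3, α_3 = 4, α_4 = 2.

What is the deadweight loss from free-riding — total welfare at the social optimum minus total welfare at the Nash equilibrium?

Developer i's FOC: ∂u_i/∂s_i = α_i − s_i = 0, so s_i* = α_i.
NE contributions = (4, 3, 4, 2); S = 13.
W^NE = (Σα)·S − ½Σα_i² = 13² − ½·45 = 146.5.
Planner sets s_i = Σα_j = 13 for every i, so S^SO = 4·13 = 52.
W^SO = (Σα)·S^SO − ½·4·(Σα)² = (4/2)·13² = 338.
Deadweight loss = W^SO − W^NE = 191.5.

191.5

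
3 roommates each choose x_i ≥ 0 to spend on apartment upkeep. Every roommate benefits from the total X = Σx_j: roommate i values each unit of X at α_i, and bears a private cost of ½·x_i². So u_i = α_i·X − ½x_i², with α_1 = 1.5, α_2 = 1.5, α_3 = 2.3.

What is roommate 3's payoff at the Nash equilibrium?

9.545

Roommate i's FOC: ∂u_i/∂x_i = α_i − x_i = 0, so x_i* = α_i.
NE contributions = (1.5, 1.5, 2.3); X = 5.3.
u_3 = α_3·X − ½·(x_3)² = 2.3·5.3 − ½·2.3² = 9.545.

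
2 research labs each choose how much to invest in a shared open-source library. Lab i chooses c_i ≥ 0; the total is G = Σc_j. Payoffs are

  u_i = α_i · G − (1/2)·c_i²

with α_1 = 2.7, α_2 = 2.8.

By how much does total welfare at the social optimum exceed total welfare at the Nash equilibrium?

Lab i's FOC: ∂u_i/∂c_i = α_i − c_i = 0, so c_i* = α_i.
NE contributions = (2.7, 2.8); G = 5.5.
W^NE = (Σα)·G − ½Σα_i² = 5.5² − ½·15.13 = 22.685.
Planner sets c_i = Σα_j = 5.5 for every i, so G^SO = 2·5.5 = 11.
W^SO = (Σα)·G^SO − ½·2·(Σα)² = (2/2)·5.5² = 30.25.
Deadweight loss = W^SO − W^NE = 7.565.

7.565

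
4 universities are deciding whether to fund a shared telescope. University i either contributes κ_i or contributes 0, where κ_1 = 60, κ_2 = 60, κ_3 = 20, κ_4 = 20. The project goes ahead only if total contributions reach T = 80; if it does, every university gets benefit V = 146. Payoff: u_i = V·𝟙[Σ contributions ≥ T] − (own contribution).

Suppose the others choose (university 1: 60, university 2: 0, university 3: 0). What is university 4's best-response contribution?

20

Others' total = 60. Contributing 20 brings total to 80 ≥ 80: gain V − κ_4 = 126.
Best response: 20.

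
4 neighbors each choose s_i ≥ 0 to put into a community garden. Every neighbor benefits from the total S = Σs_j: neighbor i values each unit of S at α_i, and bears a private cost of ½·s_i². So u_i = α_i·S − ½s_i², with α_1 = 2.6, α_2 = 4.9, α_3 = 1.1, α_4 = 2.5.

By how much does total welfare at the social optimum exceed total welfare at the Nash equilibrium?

Neighbor i's FOC: ∂u_i/∂s_i = α_i − s_i = 0, so s_i* = α_i.
NE contributions = (2.6, 4.9, 1.1, 2.5); S = 11.1.
W^NE = (Σα)·S − ½Σα_i² = 11.1² − ½·38.23 = 104.095.
Planner sets s_i = Σα_j = 11.1 for every i, so S^SO = 4·11.1 = 44.4.
W^SO = (Σα)·S^SO − ½·4·(Σα)² = (4/2)·11.1² = 246.42.
Deadweight loss = W^SO − W^NE = 142.325.

142.325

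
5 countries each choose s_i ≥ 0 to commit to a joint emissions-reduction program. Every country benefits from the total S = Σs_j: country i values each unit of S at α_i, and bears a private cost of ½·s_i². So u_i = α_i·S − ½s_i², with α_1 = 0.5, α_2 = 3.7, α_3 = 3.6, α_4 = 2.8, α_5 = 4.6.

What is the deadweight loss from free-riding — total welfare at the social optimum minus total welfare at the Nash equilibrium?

Country i's FOC: ∂u_i/∂s_i = α_i − s_i = 0, so s_i* = α_i.
NE contributions = (0.5, 3.7, 3.6, 2.8, 4.6); S = 15.2.
W^NE = (Σα)·S − ½Σα_i² = 15.2² − ½·55.9 = 203.09.
Planner sets s_i = Σα_j = 15.2 for every i, so S^SO = 5·15.2 = 76.
W^SO = (Σα)·S^SO − ½·5·(Σα)² = (5/2)·15.2² = 577.6.
Deadweight loss = W^SO − W^NE = 374.51.

374.51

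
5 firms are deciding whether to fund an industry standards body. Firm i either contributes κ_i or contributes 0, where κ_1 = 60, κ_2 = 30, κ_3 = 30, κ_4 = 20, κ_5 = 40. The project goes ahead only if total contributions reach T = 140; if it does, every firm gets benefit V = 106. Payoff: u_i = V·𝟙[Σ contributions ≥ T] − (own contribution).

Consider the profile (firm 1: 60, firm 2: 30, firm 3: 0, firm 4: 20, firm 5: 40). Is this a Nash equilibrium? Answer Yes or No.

Total = 150 ≥ 140: provided.
Firm 1 (pledges 60, payoff 46): dropping to 0 → total 90, payoff 0. No gain.
Firm 2 (pledges 30, payoff 76): dropping to 0 → total 120, payoff 0. No gain.
Firm 3 (pledges 0, payoff 106): pledging 30 → total 180, payoff 76. No gain.
Firm 4 (pledges 20, payoff 86): dropping to 0 → total 130, payoff 0. No gain.
Firm 5 (pledges 40, payoff 66): dropping to 0 → total 110, payoff 0. No gain.

Yes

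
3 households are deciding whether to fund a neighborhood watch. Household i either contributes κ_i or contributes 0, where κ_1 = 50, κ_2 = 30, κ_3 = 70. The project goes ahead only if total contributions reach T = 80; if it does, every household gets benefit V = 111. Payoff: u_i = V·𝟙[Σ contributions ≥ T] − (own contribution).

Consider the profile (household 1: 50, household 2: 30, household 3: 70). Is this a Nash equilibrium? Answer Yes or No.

No

Total = 150 ≥ 80: provided.
Household 1 (pledges 50, payoff 61): dropping to 0 → total 100, payoff 111. Profitable deviation.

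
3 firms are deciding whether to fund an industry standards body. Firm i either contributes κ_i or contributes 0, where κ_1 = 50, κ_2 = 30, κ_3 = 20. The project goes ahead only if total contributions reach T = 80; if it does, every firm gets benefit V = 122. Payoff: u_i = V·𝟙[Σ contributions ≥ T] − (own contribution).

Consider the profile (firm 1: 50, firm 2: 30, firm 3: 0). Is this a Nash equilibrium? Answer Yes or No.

Total = 80 ≥ 80: provided.
Firm 1 (pledges 50, payoff 72): dropping to 0 → total 30, payoff 0. No gain.
Firm 2 (pledges 30, payoff 92): dropping to 0 → total 50, payoff 0. No gain.
Firm 3 (pledges 0, payoff 122): pledging 20 → total 100, payoff 102. No gain.

Yes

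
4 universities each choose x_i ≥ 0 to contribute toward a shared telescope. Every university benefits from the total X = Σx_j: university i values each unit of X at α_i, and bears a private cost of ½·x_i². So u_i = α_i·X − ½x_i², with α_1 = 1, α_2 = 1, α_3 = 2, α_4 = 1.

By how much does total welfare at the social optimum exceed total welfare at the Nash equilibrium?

University i's FOC: ∂u_i/∂x_i = α_i − x_i = 0, so x_i* = α_i.
NE contributions = (1, 1, 2, 1); X = 5.
W^NE = (Σα)·X − ½Σα_i² = 5² − ½·7 = 21.5.
Planner sets x_i = Σα_j = 5 for every i, so X^SO = 4·5 = 20.
W^SO = (Σα)·X^SO − ½·4·(Σα)² = (4/2)·5² = 50.
Deadweight loss = W^SO − W^NE = 28.5.

28.5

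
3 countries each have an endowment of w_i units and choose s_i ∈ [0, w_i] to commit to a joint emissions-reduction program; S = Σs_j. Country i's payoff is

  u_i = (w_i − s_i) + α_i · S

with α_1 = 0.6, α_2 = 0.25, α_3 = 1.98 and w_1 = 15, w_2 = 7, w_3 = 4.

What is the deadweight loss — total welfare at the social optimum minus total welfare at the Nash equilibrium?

40.26

∂u_i/∂s_i = α_i − 1, so country i contributes w_i if α_i > 1, else 0.
α_i > 1 for i ∈ {3}; NE contributions (0, 0, 4), S = 4.
W^NE = Σw_i − S^NE + (Σα_i)·S^NE = 26 + 1.83·4 = 33.32.
Planner: ∂(Σu_j)/∂s_i = Σα_j − 1 = 1.83 > 0, so everyone contributes w_i; S^SO = 26, W^SO = 26 + 1.83·26 = 73.58.
Deadweight loss = 40.26.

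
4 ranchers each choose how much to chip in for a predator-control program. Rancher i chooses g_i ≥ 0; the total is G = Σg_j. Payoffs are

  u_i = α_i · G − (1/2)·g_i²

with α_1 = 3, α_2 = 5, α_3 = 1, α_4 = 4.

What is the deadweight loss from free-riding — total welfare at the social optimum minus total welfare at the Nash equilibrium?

Rancher i's FOC: ∂u_i/∂g_i = α_i − g_i = 0, so g_i* = α_i.
NE contributions = (3, 5, 1, 4); G = 13.
W^NE = (Σα)·G − ½Σα_i² = 13² − ½·51 = 143.5.
Planner sets g_i = Σα_j = 13 for every i, so G^SO = 4·13 = 52.
W^SO = (Σα)·G^SO − ½·4·(Σα)² = (4/2)·13² = 338.
Deadweight loss = W^SO − W^NE = 194.5.

194.5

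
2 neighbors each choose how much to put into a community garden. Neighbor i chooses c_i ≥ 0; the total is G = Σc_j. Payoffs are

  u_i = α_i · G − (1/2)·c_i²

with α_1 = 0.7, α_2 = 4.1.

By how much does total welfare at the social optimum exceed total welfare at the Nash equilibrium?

Neighbor i's FOC: ∂u_i/∂c_i = α_i − c_i = 0, so c_i* = α_i.
NE contributions = (0.7, 4.1); G = 4.8.
W^NE = (Σα)·G − ½Σα_i² = 4.8² − ½·17.3 = 14.39.
Planner sets c_i = Σα_j = 4.8 for every i, so G^SO = 2·4.8 = 9.6.
W^SO = (Σα)·G^SO − ½·2·(Σα)² = (2/2)·4.8² = 23.04.
Deadweight loss = W^SO − W^NE = 8.65.

8.65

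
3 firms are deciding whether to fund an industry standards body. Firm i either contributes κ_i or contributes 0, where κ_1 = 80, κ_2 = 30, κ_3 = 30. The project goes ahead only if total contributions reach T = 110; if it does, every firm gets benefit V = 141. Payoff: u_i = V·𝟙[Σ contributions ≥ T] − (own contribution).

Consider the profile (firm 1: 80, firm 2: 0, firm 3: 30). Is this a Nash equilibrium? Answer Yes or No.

Total = 110 ≥ 110: provided.
Firm 1 (pledges 80, payoff 61): dropping to 0 → total 30, payoff 0. No gain.
Firm 2 (pledges 0, payoff 141): pledging 30 → total 140, payoff 111. No gain.
Firm 3 (pledges 30, payoff 111): dropping to 0 → total 80, payoff 0. No gain.

Yes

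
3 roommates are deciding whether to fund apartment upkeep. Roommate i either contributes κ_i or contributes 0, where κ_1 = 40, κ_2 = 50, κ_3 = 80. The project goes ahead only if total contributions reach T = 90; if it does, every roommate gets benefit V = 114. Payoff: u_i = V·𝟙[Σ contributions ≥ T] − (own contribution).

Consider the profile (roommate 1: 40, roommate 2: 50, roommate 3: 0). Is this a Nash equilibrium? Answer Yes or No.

Yes

Total = 90 ≥ 90: provided.
Roommate 1 (pledges 40, payoff 74): dropping to 0 → total 50, payoff 0. No gain.
Roommate 2 (pledges 50, payoff 64): dropping to 0 → total 40, payoff 0. No gain.
Roommate 3 (pledges 0, payoff 114): pledging 80 → total 170, payoff 34. No gain.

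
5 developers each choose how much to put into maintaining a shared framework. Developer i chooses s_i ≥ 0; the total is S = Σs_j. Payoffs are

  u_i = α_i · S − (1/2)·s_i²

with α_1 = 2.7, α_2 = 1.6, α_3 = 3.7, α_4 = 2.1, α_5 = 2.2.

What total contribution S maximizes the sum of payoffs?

61.5

Planner FOC: ∂(Σu_j)/∂s_i = (Σα_j) − s_i = 0, so s_i^SO = Σα_j = 12.3 for every i; S^SO = 61.5.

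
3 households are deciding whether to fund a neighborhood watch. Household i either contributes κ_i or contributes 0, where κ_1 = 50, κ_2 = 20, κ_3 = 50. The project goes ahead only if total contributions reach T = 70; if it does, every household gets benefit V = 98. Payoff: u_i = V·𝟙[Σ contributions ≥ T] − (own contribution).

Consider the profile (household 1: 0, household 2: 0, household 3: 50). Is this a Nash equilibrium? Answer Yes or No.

Total = 50 < 70: not provided.
Household 1 (pledges 0, payoff 0): pledging 50 → total 100, payoff 48. Profitable deviation.

No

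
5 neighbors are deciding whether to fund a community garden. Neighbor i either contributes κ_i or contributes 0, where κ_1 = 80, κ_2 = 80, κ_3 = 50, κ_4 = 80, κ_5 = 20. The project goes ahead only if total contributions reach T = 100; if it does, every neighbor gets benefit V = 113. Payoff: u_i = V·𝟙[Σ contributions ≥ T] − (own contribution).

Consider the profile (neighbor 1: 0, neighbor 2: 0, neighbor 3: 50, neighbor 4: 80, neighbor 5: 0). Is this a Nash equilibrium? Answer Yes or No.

Yes

Total = 130 ≥ 100: provided.
Neighbor 1 (pledges 0, payoff 113): pledging 80 → total 210, payoff 33. No gain.
Neighbor 2 (pledges 0, payoff 113): pledging 80 → total 210, payoff 33. No gain.
Neighbor 3 (pledges 50, payoff 63): dropping to 0 → total 80, payoff 0. No gain.
Neighbor 4 (pledges 80, payoff 33): dropping to 0 → total 50, payoff 0. No gain.
Neighbor 5 (pledges 0, payoff 113): pledging 20 → total 150, payoff 93. No gain.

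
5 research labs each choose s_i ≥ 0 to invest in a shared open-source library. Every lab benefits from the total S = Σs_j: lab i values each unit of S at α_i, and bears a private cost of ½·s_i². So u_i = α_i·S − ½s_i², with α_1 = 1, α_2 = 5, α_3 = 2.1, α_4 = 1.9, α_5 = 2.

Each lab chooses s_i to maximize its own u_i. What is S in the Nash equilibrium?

Lab i's FOC: ∂u_i/∂s_i = α_i − s_i = 0, so s_i* = α_i.
NE contributions = (1, 5, 2.1, 1.9, 2); S = 12.

12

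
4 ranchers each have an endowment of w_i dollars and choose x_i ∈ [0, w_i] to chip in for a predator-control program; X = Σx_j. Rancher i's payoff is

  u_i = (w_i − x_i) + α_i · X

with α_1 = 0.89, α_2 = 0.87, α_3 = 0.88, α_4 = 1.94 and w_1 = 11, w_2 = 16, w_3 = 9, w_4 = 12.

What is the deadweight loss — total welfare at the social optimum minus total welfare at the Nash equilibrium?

∂u_i/∂x_i = α_i − 1, so rancher i contributes w_i if α_i > 1, else 0.
α_i > 1 for i ∈ {4}; NE contributions (0, 0, 0, 12), X = 12.
W^NE = Σw_i − X^NE + (Σα_i)·X^NE = 48 + 3.58·12 = 90.96.
Planner: ∂(Σu_j)/∂x_i = Σα_j − 1 = 3.58 > 0, so everyone contributes w_i; X^SO = 48, W^SO = 48 + 3.58·48 = 219.84.
Deadweight loss = 128.88.

128.88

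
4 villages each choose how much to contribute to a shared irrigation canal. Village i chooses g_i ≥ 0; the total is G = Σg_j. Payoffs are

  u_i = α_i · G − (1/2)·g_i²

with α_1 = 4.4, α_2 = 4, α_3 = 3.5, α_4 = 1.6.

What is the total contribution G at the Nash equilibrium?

13.5

Village i's FOC: ∂u_i/∂g_i = α_i − g_i = 0, so g_i* = α_i.
NE contributions = (4.4, 4, 3.5, 1.6); G = 13.5.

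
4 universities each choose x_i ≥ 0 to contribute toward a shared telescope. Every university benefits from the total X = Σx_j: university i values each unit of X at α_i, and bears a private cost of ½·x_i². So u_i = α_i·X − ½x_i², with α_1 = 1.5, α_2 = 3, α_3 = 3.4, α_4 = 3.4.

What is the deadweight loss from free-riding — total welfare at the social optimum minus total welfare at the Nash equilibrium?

University i's FOC: ∂u_i/∂x_i = α_i − x_i = 0, so x_i* = α_i.
NE contributions = (1.5, 3, 3.4, 3.4); X = 11.3.
W^NE = (Σα)·X − ½Σα_i² = 11.3² − ½·34.37 = 110.505.
Planner sets x_i = Σα_j = 11.3 for every i, so X^SO = 4·11.3 = 45.2.
W^SO = (Σα)·X^SO − ½·4·(Σα)² = (4/2)·11.3² = 255.38.
Deadweight loss = W^SO − W^NE = 144.875.

144.875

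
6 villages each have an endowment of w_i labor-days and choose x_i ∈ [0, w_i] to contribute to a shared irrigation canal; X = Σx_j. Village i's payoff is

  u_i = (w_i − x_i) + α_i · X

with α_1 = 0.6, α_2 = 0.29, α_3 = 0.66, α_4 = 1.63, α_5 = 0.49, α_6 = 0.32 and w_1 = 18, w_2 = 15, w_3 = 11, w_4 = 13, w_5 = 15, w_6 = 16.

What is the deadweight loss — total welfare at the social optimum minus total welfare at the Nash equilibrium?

224.25

∂u_i/∂x_i = α_i − 1, so village i contributes w_i if α_i > 1, else 0.
α_i > 1 for i ∈ {4}; NE contributions (0, 0, 0, 13, 0, 0), X = 13.
W^NE = Σw_i − X^NE + (Σα_i)·X^NE = 88 + 2.99·13 = 126.87.
Planner: ∂(Σu_j)/∂x_i = Σα_j − 1 = 2.99 > 0, so everyone contributes w_i; X^SO = 88, W^SO = 88 + 2.99·88 = 351.12.
Deadweight loss = 224.25.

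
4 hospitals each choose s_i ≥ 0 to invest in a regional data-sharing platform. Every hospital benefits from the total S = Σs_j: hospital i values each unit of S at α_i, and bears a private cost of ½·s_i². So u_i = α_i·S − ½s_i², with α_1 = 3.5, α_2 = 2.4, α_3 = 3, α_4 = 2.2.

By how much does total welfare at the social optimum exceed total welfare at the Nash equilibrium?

Hospital i's FOC: ∂u_i/∂s_i = α_i − s_i = 0, so s_i* = α_i.
NE contributions = (3.5, 2.4, 3, 2.2); S = 11.1.
W^NE = (Σα)·S − ½Σα_i² = 11.1² − ½·31.85 = 107.285.
Planner sets s_i = Σα_j = 11.1 for every i, so S^SO = 4·11.1 = 44.4.
W^SO = (Σα)·S^SO − ½·4·(Σα)² = (4/2)·11.1² = 246.42.
Deadweight loss = W^SO − W^NE = 139.135.

139.135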